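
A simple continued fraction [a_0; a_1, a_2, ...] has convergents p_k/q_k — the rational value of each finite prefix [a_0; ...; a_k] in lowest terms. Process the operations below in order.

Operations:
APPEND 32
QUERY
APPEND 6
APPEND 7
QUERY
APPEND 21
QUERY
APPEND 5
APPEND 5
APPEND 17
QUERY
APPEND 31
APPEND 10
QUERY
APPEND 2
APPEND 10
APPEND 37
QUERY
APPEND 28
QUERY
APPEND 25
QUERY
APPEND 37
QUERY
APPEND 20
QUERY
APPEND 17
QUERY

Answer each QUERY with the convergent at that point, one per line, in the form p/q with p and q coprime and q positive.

32/1
1383/43
29236/909
13187430/410021
4108961240/127755021
3352834014311/104245660859
93969736360558/2921688704493
2352596243028261/73146463273184
87140030728406215/2709340829812301
1745153210811152561/54259963059519204
29754744614517999752/925128712841638769

APPEND 32: p_0 = 32·1 + 0 = 32, q_0 = 32·0 + 1 = 1 → 32/1
APPEND 6: p_1 = 6·32 + 1 = 193, q_1 = 6·1 + 0 = 6 → 193/6
APPEND 7: p_2 = 7·193 + 32 = 1383, q_2 = 7·6 + 1 = 43 → 1383/43
APPEND 21: p_3 = 21·1383 + 193 = 29236, q_3 = 21·43 + 6 = 909 → 29236/909
APPEND 5: p_4 = 5·29236 + 1383 = 147563, q_4 = 5·909 + 43 = 4588 → 147563/4588
APPEND 5: p_5 = 5·147563 + 29236 = 767051, q_5 = 5·4588 + 909 = 23849 → 767051/23849
APPEND 17: p_6 = 17·767051 + 147563 = 13187430, q_6 = 17·23849 + 4588 = 410021 → 13187430/410021
APPEND 31: p_7 = 31·13187430 + 767051 = 409577381, q_7 = 31·410021 + 23849 = 12734500 → 409577381/12734500
APPEND 10: p_8 = 10·409577381 + 13187430 = 4108961240, q_8 = 10·12734500 + 410021 = 127755021 → 4108961240/127755021
APPEND 2: p_9 = 2·4108961240 + 409577381 = 8627499861, q_9 = 2·127755021 + 12734500 = 268244542 → 8627499861/268244542
APPEND 10: p_10 = 10·8627499861 + 4108961240 = 90383959850, q_10 = 10·268244542 + 127755021 = 2810200441 → 90383959850/2810200441
APPEND 37: p_11 = 37·90383959850 + 8627499861 = 3352834014311, q_11 = 37·2810200441 + 268244542 = 104245660859 → 3352834014311/104245660859
APPEND 28: p_12 = 28·3352834014311 + 90383959850 = 93969736360558, q_12 = 28·104245660859 + 2810200441 = 2921688704493 → 93969736360558/2921688704493
APPEND 25: p_13 = 25·93969736360558 + 3352834014311 = 2352596243028261, q_13 = 25·2921688704493 + 104245660859 = 73146463273184 → 2352596243028261/73146463273184
APPEND 37: p_14 = 37·2352596243028261 + 93969736360558 = 87140030728406215, q_14 = 37·73146463273184 + 2921688704493 = 2709340829812301 → 87140030728406215/2709340829812301
APPEND 20: p_15 = 20·87140030728406215 + 2352596243028261 = 1745153210811152561, q_15 = 20·2709340829812301 + 73146463273184 = 54259963059519204 → 1745153210811152561/54259963059519204
APPEND 17: p_16 = 17·1745153210811152561 + 87140030728406215 = 29754744614517999752, q_16 = 17·54259963059519204 + 2709340829812301 = 925128712841638769 → 29754744614517999752/925128712841638769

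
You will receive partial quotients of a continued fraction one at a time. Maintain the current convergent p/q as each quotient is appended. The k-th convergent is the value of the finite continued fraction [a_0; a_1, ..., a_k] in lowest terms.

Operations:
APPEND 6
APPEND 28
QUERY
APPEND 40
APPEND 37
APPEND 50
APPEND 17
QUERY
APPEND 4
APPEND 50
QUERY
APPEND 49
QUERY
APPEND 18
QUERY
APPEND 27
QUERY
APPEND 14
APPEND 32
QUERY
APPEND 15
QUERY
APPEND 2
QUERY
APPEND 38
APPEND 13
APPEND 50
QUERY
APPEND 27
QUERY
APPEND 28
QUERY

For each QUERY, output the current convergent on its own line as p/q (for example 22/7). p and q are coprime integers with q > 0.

APPEND 6: p_0 = 6·1 + 0 = 6, q_0 = 6·0 + 1 = 1 → 6/1
APPEND 28: p_1 = 28·6 + 1 = 169, q_1 = 28·1 + 0 = 28 → 169/28
APPEND 40: p_2 = 40·169 + 6 = 6766, q_2 = 40·28 + 1 = 1121 → 6766/1121
APPEND 37: p_3 = 37·6766 + 169 = 250511, q_3 = 37·1121 + 28 = 41505 → 250511/41505
APPEND 50: p_4 = 50·250511 + 6766 = 12532316, q_4 = 50·41505 + 1121 = 2076371 → 12532316/2076371
APPEND 17: p_5 = 17·12532316 + 250511 = 213299883, q_5 = 17·2076371 + 41505 = 35339812 → 213299883/35339812
APPEND 4: p_6 = 4·213299883 + 12532316 = 865731848, q_6 = 4·35339812 + 2076371 = 143435619 → 865731848/143435619
APPEND 50: p_7 = 50·865731848 + 213299883 = 43499892283, q_7 = 50·143435619 + 35339812 = 7207120762 → 43499892283/7207120762
APPEND 49: p_8 = 49·43499892283 + 865731848 = 2132360453715, q_8 = 49·7207120762 + 143435619 = 353292352957 → 2132360453715/353292352957
APPEND 18: p_9 = 18·2132360453715 + 43499892283 = 38425988059153, q_9 = 18·353292352957 + 7207120762 = 6366469473988 → 38425988059153/6366469473988
APPEND 27: p_10 = 27·38425988059153 + 2132360453715 = 1039634038050846, q_10 = 27·6366469473988 + 353292352957 = 172247968150633 → 1039634038050846/172247968150633
APPEND 14: p_11 = 14·1039634038050846 + 38425988059153 = 14593302520770997, q_11 = 14·172247968150633 + 6366469473988 = 2417838023582850 → 14593302520770997/2417838023582850
APPEND 32: p_12 = 32·14593302520770997 + 1039634038050846 = 468025314702722750, q_12 = 32·2417838023582850 + 172247968150633 = 77543064722801833 → 468025314702722750/77543064722801833
APPEND 15: p_13 = 15·468025314702722750 + 14593302520770997 = 7034973023061612247, q_13 = 15·77543064722801833 + 2417838023582850 = 1165563808865610345 → 7034973023061612247/1165563808865610345
APPEND 2: p_14 = 2·7034973023061612247 + 468025314702722750 = 14537971360825947244, q_14 = 2·1165563808865610345 + 77543064722801833 = 2408670682454022523 → 14537971360825947244/2408670682454022523
APPEND 38: p_15 = 38·14537971360825947244 + 7034973023061612247 = 559477884734447607519, q_15 = 38·2408670682454022523 + 1165563808865610345 = 92695049742118466219 → 559477884734447607519/92695049742118466219
APPEND 13: p_16 = 13·559477884734447607519 + 14537971360825947244 = 7287750472908644844991, q_16 = 13·92695049742118466219 + 2408670682454022523 = 1207444317329994083370 → 7287750472908644844991/1207444317329994083370
APPEND 50: p_17 = 50·7287750472908644844991 + 559477884734447607519 = 364947001530166689857069, q_17 = 50·1207444317329994083370 + 92695049742118466219 = 60464910916241822634719 → 364947001530166689857069/60464910916241822634719
APPEND 27: p_18 = 27·364947001530166689857069 + 7287750472908644844991 = 9860856791787409270985854, q_18 = 27·60464910916241822634719 + 1207444317329994083370 = 1633760039055859205220783 → 9860856791787409270985854/1633760039055859205220783
APPEND 28: p_19 = 28·9860856791787409270985854 + 364947001530166689857069 = 276468937171577626277460981, q_19 = 28·1633760039055859205220783 + 60464910916241822634719 = 45805746004480299568816643 → 276468937171577626277460981/45805746004480299568816643

169/28
213299883/35339812
43499892283/7207120762
2132360453715/353292352957
38425988059153/6366469473988
1039634038050846/172247968150633
468025314702722750/77543064722801833
7034973023061612247/1165563808865610345
14537971360825947244/2408670682454022523
364947001530166689857069/60464910916241822634719
9860856791787409270985854/1633760039055859205220783
276468937171577626277460981/45805746004480299568816643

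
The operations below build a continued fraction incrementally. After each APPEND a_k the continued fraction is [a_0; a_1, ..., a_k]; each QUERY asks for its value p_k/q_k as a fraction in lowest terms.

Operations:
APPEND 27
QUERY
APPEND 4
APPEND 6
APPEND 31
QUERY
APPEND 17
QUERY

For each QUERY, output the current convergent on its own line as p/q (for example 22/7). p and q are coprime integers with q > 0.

27/1
21220/779
361421/13268

APPEND 27: p_0 = 27·1 + 0 = 27, q_0 = 27·0 + 1 = 1 → 27/1
APPEND 4: p_1 = 4·27 + 1 = 109, q_1 = 4·1 + 0 = 4 → 109/4
APPEND 6: p_2 = 6·109 + 27 = 681, q_2 = 6·4 + 1 = 25 → 681/25
APPEND 31: p_3 = 31·681 + 109 = 21220, q_3 = 31·25 + 4 = 779 → 21220/779
APPEND 17: p_4 = 17·21220 + 681 = 361421, q_4 = 17·779 + 25 = 13268 → 361421/13268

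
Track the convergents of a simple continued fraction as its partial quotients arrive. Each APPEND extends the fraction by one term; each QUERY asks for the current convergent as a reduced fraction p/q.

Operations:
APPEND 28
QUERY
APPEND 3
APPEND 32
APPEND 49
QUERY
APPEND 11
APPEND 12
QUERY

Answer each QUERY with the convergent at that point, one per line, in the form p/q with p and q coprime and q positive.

APPEND 28: p_0 = 28·1 + 0 = 28, q_0 = 28·0 + 1 = 1 → 28/1
APPEND 3: p_1 = 3·28 + 1 = 85, q_1 = 3·1 + 0 = 3 → 85/3
APPEND 32: p_2 = 32·85 + 28 = 2748, q_2 = 32·3 + 1 = 97 → 2748/97
APPEND 49: p_3 = 49·2748 + 85 = 134737, q_3 = 49·97 + 3 = 4756 → 134737/4756
APPEND 11: p_4 = 11·134737 + 2748 = 1484855, q_4 = 11·4756 + 97 = 52413 → 1484855/52413
APPEND 12: p_5 = 12·1484855 + 134737 = 17952997, q_5 = 12·52413 + 4756 = 633712 → 17952997/633712

28/1
134737/4756
17952997/633712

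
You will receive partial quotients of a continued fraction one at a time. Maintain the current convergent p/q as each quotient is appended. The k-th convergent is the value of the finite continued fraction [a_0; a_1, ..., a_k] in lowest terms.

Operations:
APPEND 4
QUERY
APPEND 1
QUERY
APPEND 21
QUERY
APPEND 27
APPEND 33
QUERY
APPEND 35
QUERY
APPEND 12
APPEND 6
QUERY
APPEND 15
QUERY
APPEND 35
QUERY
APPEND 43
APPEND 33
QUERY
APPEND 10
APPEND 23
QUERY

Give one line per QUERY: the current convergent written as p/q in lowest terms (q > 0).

4/1
5/1
109/22
97393/19657
3411703/688590
249638677/50385012
3785617984/764057917
132746268117/26792412107
188624626119612/38070439103201
43703661762011717/8820786701745345

APPEND 4: p_0 = 4·1 + 0 = 4, q_0 = 4·0 + 1 = 1 → 4/1
APPEND 1: p_1 = 1·4 + 1 = 5, q_1 = 1·1 + 0 = 1 → 5/1
APPEND 21: p_2 = 21·5 + 4 = 109, q_2 = 21·1 + 1 = 22 → 109/22
APPEND 27: p_3 = 27·109 + 5 = 2948, q_3 = 27·22 + 1 = 595 → 2948/595
APPEND 33: p_4 = 33·2948 + 109 = 97393, q_4 = 33·595 + 22 = 19657 → 97393/19657
APPEND 35: p_5 = 35·97393 + 2948 = 3411703, q_5 = 35·19657 + 595 = 688590 → 3411703/688590
APPEND 12: p_6 = 12·3411703 + 97393 = 41037829, q_6 = 12·688590 + 19657 = 8282737 → 41037829/8282737
APPEND 6: p_7 = 6·41037829 + 3411703 = 249638677, q_7 = 6·8282737 + 688590 = 50385012 → 249638677/50385012
APPEND 15: p_8 = 15·249638677 + 41037829 = 3785617984, q_8 = 15·50385012 + 8282737 = 764057917 → 3785617984/764057917
APPEND 35: p_9 = 35·3785617984 + 249638677 = 132746268117, q_9 = 35·764057917 + 50385012 = 26792412107 → 132746268117/26792412107
APPEND 43: p_10 = 43·132746268117 + 3785617984 = 5711875147015, q_10 = 43·26792412107 + 764057917 = 1152837778518 → 5711875147015/1152837778518
APPEND 33: p_11 = 33·5711875147015 + 132746268117 = 188624626119612, q_11 = 33·1152837778518 + 26792412107 = 38070439103201 → 188624626119612/38070439103201
APPEND 10: p_12 = 10·188624626119612 + 5711875147015 = 1891958136343135, q_12 = 10·38070439103201 + 1152837778518 = 381857228810528 → 1891958136343135/381857228810528
APPEND 23: p_13 = 23·1891958136343135 + 188624626119612 = 43703661762011717, q_13 = 23·381857228810528 + 38070439103201 = 8820786701745345 → 43703661762011717/8820786701745345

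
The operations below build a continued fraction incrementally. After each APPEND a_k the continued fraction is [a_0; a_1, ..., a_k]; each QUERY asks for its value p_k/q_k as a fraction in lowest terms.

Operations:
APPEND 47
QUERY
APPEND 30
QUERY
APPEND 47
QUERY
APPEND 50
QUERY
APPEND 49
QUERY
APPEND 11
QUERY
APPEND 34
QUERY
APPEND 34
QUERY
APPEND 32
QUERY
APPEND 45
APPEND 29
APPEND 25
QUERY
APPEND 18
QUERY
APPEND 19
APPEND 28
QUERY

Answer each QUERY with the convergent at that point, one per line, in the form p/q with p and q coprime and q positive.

47/1
1411/30
66364/1411
3319611/70580
162727303/3459831
1793319944/38128721
61135605399/1299836345
2080403903510/44232564451
66634060517719/1416741898777
2180110981860770965/46352489222305441
39329082088243220174/836196353665669779
21023443860525737939762/446990526202026544555

APPEND 47: p_0 = 47·1 + 0 = 47, q_0 = 47·0 + 1 = 1 → 47/1
APPEND 30: p_1 = 30·47 + 1 = 1411, q_1 = 30·1 + 0 = 30 → 1411/30
APPEND 47: p_2 = 47·1411 + 47 = 66364, q_2 = 47·30 + 1 = 1411 → 66364/1411
APPEND 50: p_3 = 50·66364 + 1411 = 3319611, q_3 = 50·1411 + 30 = 70580 → 3319611/70580
APPEND 49: p_4 = 49·3319611 + 66364 = 162727303, q_4 = 49·70580 + 1411 = 3459831 → 162727303/3459831
APPEND 11: p_5 = 11·162727303 + 3319611 = 1793319944, q_5 = 11·3459831 + 70580 = 38128721 → 1793319944/38128721
APPEND 34: p_6 = 34·1793319944 + 162727303 = 61135605399, q_6 = 34·38128721 + 3459831 = 1299836345 → 61135605399/1299836345
APPEND 34: p_7 = 34·61135605399 + 1793319944 = 2080403903510, q_7 = 34·1299836345 + 38128721 = 44232564451 → 2080403903510/44232564451
APPEND 32: p_8 = 32·2080403903510 + 61135605399 = 66634060517719, q_8 = 32·44232564451 + 1299836345 = 1416741898777 → 66634060517719/1416741898777
APPEND 45: p_9 = 45·66634060517719 + 2080403903510 = 3000613127200865, q_9 = 45·1416741898777 + 44232564451 = 63797618009416 → 3000613127200865/63797618009416
APPEND 29: p_10 = 29·3000613127200865 + 66634060517719 = 87084414749342804, q_10 = 29·63797618009416 + 1416741898777 = 1851547664171841 → 87084414749342804/1851547664171841
APPEND 25: p_11 = 25·87084414749342804 + 3000613127200865 = 2180110981860770965, q_11 = 25·1851547664171841 + 63797618009416 = 46352489222305441 → 2180110981860770965/46352489222305441
APPEND 18: p_12 = 18·2180110981860770965 + 87084414749342804 = 39329082088243220174, q_12 = 18·46352489222305441 + 1851547664171841 = 836196353665669779 → 39329082088243220174/836196353665669779
APPEND 19: p_13 = 19·39329082088243220174 + 2180110981860770965 = 749432670658481954271, q_13 = 19·836196353665669779 + 46352489222305441 = 15934083208870031242 → 749432670658481954271/15934083208870031242
APPEND 28: p_14 = 28·749432670658481954271 + 39329082088243220174 = 21023443860525737939762, q_14 = 28·15934083208870031242 + 836196353665669779 = 446990526202026544555 → 21023443860525737939762/446990526202026544555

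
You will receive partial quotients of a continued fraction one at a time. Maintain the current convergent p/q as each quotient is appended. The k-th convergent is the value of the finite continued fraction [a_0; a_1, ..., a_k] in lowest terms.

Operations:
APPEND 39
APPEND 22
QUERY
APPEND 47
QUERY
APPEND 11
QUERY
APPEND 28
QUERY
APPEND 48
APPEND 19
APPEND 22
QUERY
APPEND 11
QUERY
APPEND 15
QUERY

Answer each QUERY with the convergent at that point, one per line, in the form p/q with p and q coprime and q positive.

APPEND 39: p_0 = 39·1 + 0 = 39, q_0 = 39·0 + 1 = 1 → 39/1
APPEND 22: p_1 = 22·39 + 1 = 859, q_1 = 22·1 + 0 = 22 → 859/22
APPEND 47: p_2 = 47·859 + 39 = 40412, q_2 = 47·22 + 1 = 1035 → 40412/1035
APPEND 11: p_3 = 11·40412 + 859 = 445391, q_3 = 11·1035 + 22 = 11407 → 445391/11407
APPEND 28: p_4 = 28·445391 + 40412 = 12511360, q_4 = 28·11407 + 1035 = 320431 → 12511360/320431
APPEND 48: p_5 = 48·12511360 + 445391 = 600990671, q_5 = 48·320431 + 11407 = 15392095 → 600990671/15392095
APPEND 19: p_6 = 19·600990671 + 12511360 = 11431334109, q_6 = 19·15392095 + 320431 = 292770236 → 11431334109/292770236
APPEND 22: p_7 = 22·11431334109 + 600990671 = 252090341069, q_7 = 22·292770236 + 15392095 = 6456337287 → 252090341069/6456337287
APPEND 11: p_8 = 11·252090341069 + 11431334109 = 2784425085868, q_8 = 11·6456337287 + 292770236 = 71312480393 → 2784425085868/71312480393
APPEND 15: p_9 = 15·2784425085868 + 252090341069 = 42018466629089, q_9 = 15·71312480393 + 6456337287 = 1076143543182 → 42018466629089/1076143543182

859/22
40412/1035
445391/11407
12511360/320431
252090341069/6456337287
2784425085868/71312480393
42018466629089/1076143543182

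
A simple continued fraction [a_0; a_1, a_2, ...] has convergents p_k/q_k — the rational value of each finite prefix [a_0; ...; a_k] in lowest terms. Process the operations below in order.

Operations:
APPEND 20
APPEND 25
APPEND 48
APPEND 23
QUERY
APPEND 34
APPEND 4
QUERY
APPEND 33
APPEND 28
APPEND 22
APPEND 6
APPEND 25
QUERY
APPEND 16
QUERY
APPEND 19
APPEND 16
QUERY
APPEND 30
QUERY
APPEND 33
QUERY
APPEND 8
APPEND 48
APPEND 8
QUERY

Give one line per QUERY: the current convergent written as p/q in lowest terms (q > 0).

APPEND 20: p_0 = 20·1 + 0 = 20, q_0 = 20·0 + 1 = 1 → 20/1
APPEND 25: p_1 = 25·20 + 1 = 501, q_1 = 25·1 + 0 = 25 → 501/25
APPEND 48: p_2 = 48·501 + 20 = 24068, q_2 = 48·25 + 1 = 1201 → 24068/1201
APPEND 23: p_3 = 23·24068 + 501 = 554065, q_3 = 23·1201 + 25 = 27648 → 554065/27648
APPEND 34: p_4 = 34·554065 + 24068 = 18862278, q_4 = 34·27648 + 1201 = 941233 → 18862278/941233
APPEND 4: p_5 = 4·18862278 + 554065 = 76003177, q_5 = 4·941233 + 27648 = 3792580 → 76003177/3792580
APPEND 33: p_6 = 33·76003177 + 18862278 = 2526967119, q_6 = 33·3792580 + 941233 = 126096373 → 2526967119/126096373
APPEND 28: p_7 = 28·2526967119 + 76003177 = 70831082509, q_7 = 28·126096373 + 3792580 = 3534491024 → 70831082509/3534491024
APPEND 22: p_8 = 22·70831082509 + 2526967119 = 1560810782317, q_8 = 22·3534491024 + 126096373 = 77884898901 → 1560810782317/77884898901
APPEND 6: p_9 = 6·1560810782317 + 70831082509 = 9435695776411, q_9 = 6·77884898901 + 3534491024 = 470843884430 → 9435695776411/470843884430
APPEND 25: p_10 = 25·9435695776411 + 1560810782317 = 237453205192592, q_10 = 25·470843884430 + 77884898901 = 11848982009651 → 237453205192592/11848982009651
APPEND 16: p_11 = 16·237453205192592 + 9435695776411 = 3808686978857883, q_11 = 16·11848982009651 + 470843884430 = 190054556038846 → 3808686978857883/190054556038846
APPEND 19: p_12 = 19·3808686978857883 + 237453205192592 = 72602505803492369, q_12 = 19·190054556038846 + 11848982009651 = 3622885546747725 → 72602505803492369/3622885546747725
APPEND 16: p_13 = 16·72602505803492369 + 3808686978857883 = 1165448779834735787, q_13 = 16·3622885546747725 + 190054556038846 = 58156223304002446 → 1165448779834735787/58156223304002446
APPEND 30: p_14 = 30·1165448779834735787 + 72602505803492369 = 35036065900845565979, q_14 = 30·58156223304002446 + 3622885546747725 = 1748309584666821105 → 35036065900845565979/1748309584666821105
APPEND 33: p_15 = 33·35036065900845565979 + 1165448779834735787 = 1157355623507738413094, q_15 = 33·1748309584666821105 + 58156223304002446 = 57752372517309098911 → 1157355623507738413094/57752372517309098911
APPEND 8: p_16 = 8·1157355623507738413094 + 35036065900845565979 = 9293881053962752870731, q_16 = 8·57752372517309098911 + 1748309584666821105 = 463767289723139612393 → 9293881053962752870731/463767289723139612393
APPEND 48: p_17 = 48·9293881053962752870731 + 1157355623507738413094 = 447263646213719876208182, q_17 = 48·463767289723139612393 + 57752372517309098911 = 22318582279228010493775 → 447263646213719876208182/22318582279228010493775
APPEND 8: p_18 = 8·447263646213719876208182 + 9293881053962752870731 = 3587403050763721762536187, q_18 = 8·22318582279228010493775 + 463767289723139612393 = 179012425523547223562593 → 3587403050763721762536187/179012425523547223562593

554065/27648
76003177/3792580
237453205192592/11848982009651
3808686978857883/190054556038846
1165448779834735787/58156223304002446
35036065900845565979/1748309584666821105
1157355623507738413094/57752372517309098911
3587403050763721762536187/179012425523547223562593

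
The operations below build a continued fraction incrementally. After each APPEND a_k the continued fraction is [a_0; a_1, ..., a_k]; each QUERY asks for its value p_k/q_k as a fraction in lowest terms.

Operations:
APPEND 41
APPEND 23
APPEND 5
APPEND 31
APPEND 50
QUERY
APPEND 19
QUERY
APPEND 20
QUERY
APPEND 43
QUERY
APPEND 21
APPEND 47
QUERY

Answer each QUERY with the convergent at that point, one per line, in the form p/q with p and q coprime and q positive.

APPEND 41: p_0 = 41·1 + 0 = 41, q_0 = 41·0 + 1 = 1 → 41/1
APPEND 23: p_1 = 23·41 + 1 = 944, q_1 = 23·1 + 0 = 23 → 944/23
APPEND 5: p_2 = 5·944 + 41 = 4761, q_2 = 5·23 + 1 = 116 → 4761/116
APPEND 31: p_3 = 31·4761 + 944 = 148535, q_3 = 31·116 + 23 = 3619 → 148535/3619
APPEND 50: p_4 = 50·148535 + 4761 = 7431511, q_4 = 50·3619 + 116 = 181066 → 7431511/181066
APPEND 19: p_5 = 19·7431511 + 148535 = 141347244, q_5 = 19·181066 + 3619 = 3443873 → 141347244/3443873
APPEND 20: p_6 = 20·141347244 + 7431511 = 2834376391, q_6 = 20·3443873 + 181066 = 69058526 → 2834376391/69058526
APPEND 43: p_7 = 43·2834376391 + 141347244 = 122019532057, q_7 = 43·69058526 + 3443873 = 2972960491 → 122019532057/2972960491
APPEND 21: p_8 = 21·122019532057 + 2834376391 = 2565244549588, q_8 = 21·2972960491 + 69058526 = 62501228837 → 2565244549588/62501228837
APPEND 47: p_9 = 47·2565244549588 + 122019532057 = 120688513362693, q_9 = 47·62501228837 + 2972960491 = 2940530715830 → 120688513362693/2940530715830

7431511/181066
141347244/3443873
2834376391/69058526
122019532057/2972960491
120688513362693/2940530715830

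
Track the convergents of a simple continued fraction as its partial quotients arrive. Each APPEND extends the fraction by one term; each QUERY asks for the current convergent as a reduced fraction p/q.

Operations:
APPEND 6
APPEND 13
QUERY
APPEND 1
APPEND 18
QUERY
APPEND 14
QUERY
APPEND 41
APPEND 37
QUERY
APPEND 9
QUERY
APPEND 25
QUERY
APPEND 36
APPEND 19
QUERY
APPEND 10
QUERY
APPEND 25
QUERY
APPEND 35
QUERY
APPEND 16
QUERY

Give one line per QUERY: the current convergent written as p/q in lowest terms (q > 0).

79/13
1609/265
22611/3724
34383031/5662837
310375939/51118482
7793781506/1283624887
5344637474451/880254298753
53727261254665/8848804601944
1348526168841076/222100369347353
47252143170692325/7782361731759299
757382816899918276/124739888077496137

APPEND 6: p_0 = 6·1 + 0 = 6, q_0 = 6·0 + 1 = 1 → 6/1
APPEND 13: p_1 = 13·6 + 1 = 79, q_1 = 13·1 + 0 = 13 → 79/13
APPEND 1: p_2 = 1·79 + 6 = 85, q_2 = 1·13 + 1 = 14 → 85/14
APPEND 18: p_3 = 18·85 + 79 = 1609, q_3 = 18·14 + 13 = 265 → 1609/265
APPEND 14: p_4 = 14·1609 + 85 = 22611, q_4 = 14·265 + 14 = 3724 → 22611/3724
APPEND 41: p_5 = 41·22611 + 1609 = 928660, q_5 = 41·3724 + 265 = 152949 → 928660/152949
APPEND 37: p_6 = 37·928660 + 22611 = 34383031, q_6 = 37·152949 + 3724 = 5662837 → 34383031/5662837
APPEND 9: p_7 = 9·34383031 + 928660 = 310375939, q_7 = 9·5662837 + 152949 = 51118482 → 310375939/51118482
APPEND 25: p_8 = 25·310375939 + 34383031 = 7793781506, q_8 = 25·51118482 + 5662837 = 1283624887 → 7793781506/1283624887
APPEND 36: p_9 = 36·7793781506 + 310375939 = 280886510155, q_9 = 36·1283624887 + 51118482 = 46261614414 → 280886510155/46261614414
APPEND 19: p_10 = 19·280886510155 + 7793781506 = 5344637474451, q_10 = 19·46261614414 + 1283624887 = 880254298753 → 5344637474451/880254298753
APPEND 10: p_11 = 10·5344637474451 + 280886510155 = 53727261254665, q_11 = 10·880254298753 + 46261614414 = 8848804601944 → 53727261254665/8848804601944
APPEND 25: p_12 = 25·53727261254665 + 5344637474451 = 1348526168841076, q_12 = 25·8848804601944 + 880254298753 = 222100369347353 → 1348526168841076/222100369347353
APPEND 35: p_13 = 35·1348526168841076 + 53727261254665 = 47252143170692325, q_13 = 35·222100369347353 + 8848804601944 = 7782361731759299 → 47252143170692325/7782361731759299
APPEND 16: p_14 = 16·47252143170692325 + 1348526168841076 = 757382816899918276, q_14 = 16·7782361731759299 + 222100369347353 = 124739888077496137 → 757382816899918276/124739888077496137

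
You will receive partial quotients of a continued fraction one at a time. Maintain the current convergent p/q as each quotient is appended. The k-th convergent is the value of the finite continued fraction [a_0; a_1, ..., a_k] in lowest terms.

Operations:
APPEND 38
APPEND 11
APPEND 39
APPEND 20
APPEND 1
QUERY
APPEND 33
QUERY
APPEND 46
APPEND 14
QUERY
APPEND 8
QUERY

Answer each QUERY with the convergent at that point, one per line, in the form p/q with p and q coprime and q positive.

344378/9041
11692473/306964
7546466377/198118354
60909929152/1599076217

APPEND 38: p_0 = 38·1 + 0 = 38, q_0 = 38·0 + 1 = 1 → 38/1
APPEND 11: p_1 = 11·38 + 1 = 419, q_1 = 11·1 + 0 = 11 → 419/11
APPEND 39: p_2 = 39·419 + 38 = 16379, q_2 = 39·11 + 1 = 430 → 16379/430
APPEND 20: p_3 = 20·16379 + 419 = 327999, q_3 = 20·430 + 11 = 8611 → 327999/8611
APPEND 1: p_4 = 1·327999 + 16379 = 344378, q_4 = 1·8611 + 430 = 9041 → 344378/9041
APPEND 33: p_5 = 33·344378 + 327999 = 11692473, q_5 = 33·9041 + 8611 = 306964 → 11692473/306964
APPEND 46: p_6 = 46·11692473 + 344378 = 538198136, q_6 = 46·306964 + 9041 = 14129385 → 538198136/14129385
APPEND 14: p_7 = 14·538198136 + 11692473 = 7546466377, q_7 = 14·14129385 + 306964 = 198118354 → 7546466377/198118354
APPEND 8: p_8 = 8·7546466377 + 538198136 = 60909929152, q_8 = 8·198118354 + 14129385 = 1599076217 → 60909929152/1599076217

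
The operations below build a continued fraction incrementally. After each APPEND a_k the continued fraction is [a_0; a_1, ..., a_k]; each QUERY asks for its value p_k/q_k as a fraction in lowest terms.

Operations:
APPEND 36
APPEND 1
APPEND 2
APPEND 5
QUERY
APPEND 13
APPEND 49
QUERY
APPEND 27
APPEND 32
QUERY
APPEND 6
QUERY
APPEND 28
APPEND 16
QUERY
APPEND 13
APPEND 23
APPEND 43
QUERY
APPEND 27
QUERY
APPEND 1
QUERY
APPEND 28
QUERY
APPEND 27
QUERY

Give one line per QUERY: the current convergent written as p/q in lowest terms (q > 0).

APPEND 36: p_0 = 36·1 + 0 = 36, q_0 = 36·0 + 1 = 1 → 36/1
APPEND 1: p_1 = 1·36 + 1 = 37, q_1 = 1·1 + 0 = 1 → 37/1
APPEND 2: p_2 = 2·37 + 36 = 110, q_2 = 2·1 + 1 = 3 → 110/3
APPEND 5: p_3 = 5·110 + 37 = 587, q_3 = 5·3 + 1 = 16 → 587/16
APPEND 13: p_4 = 13·587 + 110 = 7741, q_4 = 13·16 + 3 = 211 → 7741/211
APPEND 49: p_5 = 49·7741 + 587 = 379896, q_5 = 49·211 + 16 = 10355 → 379896/10355
APPEND 27: p_6 = 27·379896 + 7741 = 10264933, q_6 = 27·10355 + 211 = 279796 → 10264933/279796
APPEND 32: p_7 = 32·10264933 + 379896 = 328857752, q_7 = 32·279796 + 10355 = 8963827 → 328857752/8963827
APPEND 6: p_8 = 6·328857752 + 10264933 = 1983411445, q_8 = 6·8963827 + 279796 = 54062758 → 1983411445/54062758
APPEND 28: p_9 = 28·1983411445 + 328857752 = 55864378212, q_9 = 28·54062758 + 8963827 = 1522721051 → 55864378212/1522721051
APPEND 16: p_10 = 16·55864378212 + 1983411445 = 895813462837, q_10 = 16·1522721051 + 54062758 = 24417599574 → 895813462837/24417599574
APPEND 13: p_11 = 13·895813462837 + 55864378212 = 11701439395093, q_11 = 13·24417599574 + 1522721051 = 318951515513 → 11701439395093/318951515513
APPEND 23: p_12 = 23·11701439395093 + 895813462837 = 270028919549976, q_12 = 23·318951515513 + 24417599574 = 7360302456373 → 270028919549976/7360302456373
APPEND 43: p_13 = 43·270028919549976 + 11701439395093 = 11622944980044061, q_13 = 43·7360302456373 + 318951515513 = 316811957139552 → 11622944980044061/316811957139552
APPEND 27: p_14 = 27·11622944980044061 + 270028919549976 = 314089543380739623, q_14 = 27·316811957139552 + 7360302456373 = 8561283145224277 → 314089543380739623/8561283145224277
APPEND 1: p_15 = 1·314089543380739623 + 11622944980044061 = 325712488360783684, q_15 = 1·8561283145224277 + 316811957139552 = 8878095102363829 → 325712488360783684/8878095102363829
APPEND 28: p_16 = 28·325712488360783684 + 314089543380739623 = 9434039217482682775, q_16 = 28·8878095102363829 + 8561283145224277 = 257147946011411489 → 9434039217482682775/257147946011411489
APPEND 27: p_17 = 27·9434039217482682775 + 325712488360783684 = 255044771360393218609, q_17 = 27·257147946011411489 + 8878095102363829 = 6951872637410474032 → 255044771360393218609/6951872637410474032

587/16
379896/10355
328857752/8963827
1983411445/54062758
895813462837/24417599574
11622944980044061/316811957139552
314089543380739623/8561283145224277
325712488360783684/8878095102363829
9434039217482682775/257147946011411489
255044771360393218609/6951872637410474032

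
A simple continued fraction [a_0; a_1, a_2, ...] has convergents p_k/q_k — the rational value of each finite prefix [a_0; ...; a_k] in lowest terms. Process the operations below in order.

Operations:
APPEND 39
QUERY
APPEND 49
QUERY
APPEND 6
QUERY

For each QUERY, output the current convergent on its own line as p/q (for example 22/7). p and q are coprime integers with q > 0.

39/1
1912/49
11511/295

APPEND 39: p_0 = 39·1 + 0 = 39, q_0 = 39·0 + 1 = 1 → 39/1
APPEND 49: p_1 = 49·39 + 1 = 1912, q_1 = 49·1 + 0 = 49 → 1912/49
APPEND 6: p_2 = 6·1912 + 39 = 11511, q_2 = 6·49 + 1 = 295 → 11511/295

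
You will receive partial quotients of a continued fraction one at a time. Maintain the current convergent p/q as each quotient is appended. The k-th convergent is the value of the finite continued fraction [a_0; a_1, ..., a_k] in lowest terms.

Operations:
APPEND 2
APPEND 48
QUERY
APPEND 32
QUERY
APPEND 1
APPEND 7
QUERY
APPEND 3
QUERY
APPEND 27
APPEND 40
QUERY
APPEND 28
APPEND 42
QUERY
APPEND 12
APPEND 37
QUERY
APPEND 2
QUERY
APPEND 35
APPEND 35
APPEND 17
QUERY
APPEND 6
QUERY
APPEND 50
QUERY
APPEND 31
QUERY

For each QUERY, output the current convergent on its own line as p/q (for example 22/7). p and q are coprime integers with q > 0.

97/48
3106/1537
25527/12632
79784/39481
87267584/43184241
102805493558/50873153655
45838934499049/22683332159054
92913980592841/45978352399335
1967085177798174761/973409329007712979
11918027969703338347/5897619350713429474
597868483662965092111/295854376864679186679
18545841021521621193788/9177383302155768216523

APPEND 2: p_0 = 2·1 + 0 = 2, q_0 = 2·0 + 1 = 1 → 2/1
APPEND 48: p_1 = 48·2 + 1 = 97, q_1 = 48·1 + 0 = 48 → 97/48
APPEND 32: p_2 = 32·97 + 2 = 3106, q_2 = 32·48 + 1 = 1537 → 3106/1537
APPEND 1: p_3 = 1·3106 + 97 = 3203, q_3 = 1·1537 + 48 = 1585 → 3203/1585
APPEND 7: p_4 = 7·3203 + 3106 = 25527, q_4 = 7·1585 + 1537 = 12632 → 25527/12632
APPEND 3: p_5 = 3·25527 + 3203 = 79784, q_5 = 3·12632 + 1585 = 39481 → 79784/39481
APPEND 27: p_6 = 27·79784 + 25527 = 2179695, q_6 = 27·39481 + 12632 = 1078619 → 2179695/1078619
APPEND 40: p_7 = 40·2179695 + 79784 = 87267584, q_7 = 40·1078619 + 39481 = 43184241 → 87267584/43184241
APPEND 28: p_8 = 28·87267584 + 2179695 = 2445672047, q_8 = 28·43184241 + 1078619 = 1210237367 → 2445672047/1210237367
APPEND 42: p_9 = 42·2445672047 + 87267584 = 102805493558, q_9 = 42·1210237367 + 43184241 = 50873153655 → 102805493558/50873153655
APPEND 12: p_10 = 12·102805493558 + 2445672047 = 1236111594743, q_10 = 12·50873153655 + 1210237367 = 611688081227 → 1236111594743/611688081227
APPEND 37: p_11 = 37·1236111594743 + 102805493558 = 45838934499049, q_11 = 37·611688081227 + 50873153655 = 22683332159054 → 45838934499049/22683332159054
APPEND 2: p_12 = 2·45838934499049 + 1236111594743 = 92913980592841, q_12 = 2·22683332159054 + 611688081227 = 45978352399335 → 92913980592841/45978352399335
APPEND 35: p_13 = 35·92913980592841 + 45838934499049 = 3297828255248484, q_13 = 35·45978352399335 + 22683332159054 = 1631925666135779 → 3297828255248484/1631925666135779
APPEND 35: p_14 = 35·3297828255248484 + 92913980592841 = 115516902914289781, q_14 = 35·1631925666135779 + 45978352399335 = 57163376667151600 → 115516902914289781/57163376667151600
APPEND 17: p_15 = 17·115516902914289781 + 3297828255248484 = 1967085177798174761, q_15 = 17·57163376667151600 + 1631925666135779 = 973409329007712979 → 1967085177798174761/973409329007712979
APPEND 6: p_16 = 6·1967085177798174761 + 115516902914289781 = 11918027969703338347, q_16 = 6·973409329007712979 + 57163376667151600 = 5897619350713429474 → 11918027969703338347/5897619350713429474
APPEND 50: p_17 = 50·11918027969703338347 + 1967085177798174761 = 597868483662965092111, q_17 = 50·5897619350713429474 + 973409329007712979 = 295854376864679186679 → 597868483662965092111/295854376864679186679
APPEND 31: p_18 = 31·597868483662965092111 + 11918027969703338347 = 18545841021521621193788, q_18 = 31·295854376864679186679 + 5897619350713429474 = 9177383302155768216523 → 18545841021521621193788/9177383302155768216523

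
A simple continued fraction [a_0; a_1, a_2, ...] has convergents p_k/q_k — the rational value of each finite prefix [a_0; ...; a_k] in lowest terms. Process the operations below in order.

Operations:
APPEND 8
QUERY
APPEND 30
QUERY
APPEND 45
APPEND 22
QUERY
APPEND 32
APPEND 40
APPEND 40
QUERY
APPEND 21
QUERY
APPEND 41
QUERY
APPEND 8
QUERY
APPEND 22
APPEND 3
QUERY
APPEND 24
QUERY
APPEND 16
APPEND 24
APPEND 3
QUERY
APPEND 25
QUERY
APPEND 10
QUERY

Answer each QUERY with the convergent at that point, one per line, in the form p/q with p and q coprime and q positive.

8/1
241/30
239007/29752
12271742557/1527607495
258013195784/32117923747
10590812769701/1318362481122
84984515353392/10579017772723
5725734966986367/712749278215807
139297889358217133/17340039430660396
163535807091062267534/20357216870613077627
4142162282318677957363/515623442928808372503
41585158630277841841164/5176591646158696802657

APPEND 8: p_0 = 8·1 + 0 = 8, q_0 = 8·0 + 1 = 1 → 8/1
APPEND 30: p_1 = 30·8 + 1 = 241, q_1 = 30·1 + 0 = 30 → 241/30
APPEND 45: p_2 = 45·241 + 8 = 10853, q_2 = 45·30 + 1 = 1351 → 10853/1351
APPEND 22: p_3 = 22·10853 + 241 = 239007, q_3 = 22·1351 + 30 = 29752 → 239007/29752
APPEND 32: p_4 = 32·239007 + 10853 = 7659077, q_4 = 32·29752 + 1351 = 953415 → 7659077/953415
APPEND 40: p_5 = 40·7659077 + 239007 = 306602087, q_5 = 40·953415 + 29752 = 38166352 → 306602087/38166352
APPEND 40: p_6 = 40·306602087 + 7659077 = 12271742557, q_6 = 40·38166352 + 953415 = 1527607495 → 12271742557/1527607495
APPEND 21: p_7 = 21·12271742557 + 306602087 = 258013195784, q_7 = 21·1527607495 + 38166352 = 32117923747 → 258013195784/32117923747
APPEND 41: p_8 = 41·258013195784 + 12271742557 = 10590812769701, q_8 = 41·32117923747 + 1527607495 = 1318362481122 → 10590812769701/1318362481122
APPEND 8: p_9 = 8·10590812769701 + 258013195784 = 84984515353392, q_9 = 8·1318362481122 + 32117923747 = 10579017772723 → 84984515353392/10579017772723
APPEND 22: p_10 = 22·84984515353392 + 10590812769701 = 1880250150544325, q_10 = 22·10579017772723 + 1318362481122 = 234056753481028 → 1880250150544325/234056753481028
APPEND 3: p_11 = 3·1880250150544325 + 84984515353392 = 5725734966986367, q_11 = 3·234056753481028 + 10579017772723 = 712749278215807 → 5725734966986367/712749278215807
APPEND 24: p_12 = 24·5725734966986367 + 1880250150544325 = 139297889358217133, q_12 = 24·712749278215807 + 234056753481028 = 17340039430660396 → 139297889358217133/17340039430660396
APPEND 16: p_13 = 16·139297889358217133 + 5725734966986367 = 2234491964698460495, q_13 = 16·17340039430660396 + 712749278215807 = 278153380168782143 → 2234491964698460495/278153380168782143
APPEND 24: p_14 = 24·2234491964698460495 + 139297889358217133 = 53767105042121269013, q_14 = 24·278153380168782143 + 17340039430660396 = 6693021163481431828 → 53767105042121269013/6693021163481431828
APPEND 3: p_15 = 3·53767105042121269013 + 2234491964698460495 = 163535807091062267534, q_15 = 3·6693021163481431828 + 278153380168782143 = 20357216870613077627 → 163535807091062267534/20357216870613077627
APPEND 25: p_16 = 25·163535807091062267534 + 53767105042121269013 = 4142162282318677957363, q_16 = 25·20357216870613077627 + 6693021163481431828 = 515623442928808372503 → 4142162282318677957363/515623442928808372503
APPEND 10: p_17 = 10·4142162282318677957363 + 163535807091062267534 = 41585158630277841841164, q_17 = 10·515623442928808372503 + 20357216870613077627 = 5176591646158696802657 → 41585158630277841841164/5176591646158696802657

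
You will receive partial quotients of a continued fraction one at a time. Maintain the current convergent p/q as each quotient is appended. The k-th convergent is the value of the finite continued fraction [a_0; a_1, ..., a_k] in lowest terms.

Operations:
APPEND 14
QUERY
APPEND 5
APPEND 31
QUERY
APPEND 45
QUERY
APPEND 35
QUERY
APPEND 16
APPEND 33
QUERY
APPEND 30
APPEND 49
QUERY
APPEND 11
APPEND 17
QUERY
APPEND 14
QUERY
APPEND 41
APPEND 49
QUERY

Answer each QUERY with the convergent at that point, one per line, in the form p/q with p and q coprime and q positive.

APPEND 14: p_0 = 14·1 + 0 = 14, q_0 = 14·0 + 1 = 1 → 14/1
APPEND 5: p_1 = 5·14 + 1 = 71, q_1 = 5·1 + 0 = 5 → 71/5
APPEND 31: p_2 = 31·71 + 14 = 2215, q_2 = 31·5 + 1 = 156 → 2215/156
APPEND 45: p_3 = 45·2215 + 71 = 99746, q_3 = 45·156 + 5 = 7025 → 99746/7025
APPEND 35: p_4 = 35·99746 + 2215 = 3493325, q_4 = 35·7025 + 156 = 246031 → 3493325/246031
APPEND 16: p_5 = 16·3493325 + 99746 = 55992946, q_5 = 16·246031 + 7025 = 3943521 → 55992946/3943521
APPEND 33: p_6 = 33·55992946 + 3493325 = 1851260543, q_6 = 33·3943521 + 246031 = 130382224 → 1851260543/130382224
APPEND 30: p_7 = 30·1851260543 + 55992946 = 55593809236, q_7 = 30·130382224 + 3943521 = 3915410241 → 55593809236/3915410241
APPEND 49: p_8 = 49·55593809236 + 1851260543 = 2725947913107, q_8 = 49·3915410241 + 130382224 = 191985484033 → 2725947913107/191985484033
APPEND 11: p_9 = 11·2725947913107 + 55593809236 = 30041020853413, q_9 = 11·191985484033 + 3915410241 = 2115755734604 → 30041020853413/2115755734604
APPEND 17: p_10 = 17·30041020853413 + 2725947913107 = 513423302421128, q_10 = 17·2115755734604 + 191985484033 = 36159832972301 → 513423302421128/36159832972301
APPEND 14: p_11 = 14·513423302421128 + 30041020853413 = 7217967254749205, q_11 = 14·36159832972301 + 2115755734604 = 508353417346818 → 7217967254749205/508353417346818
APPEND 41: p_12 = 41·7217967254749205 + 513423302421128 = 296450080747138533, q_12 = 41·508353417346818 + 36159832972301 = 20878649944191839 → 296450080747138533/20878649944191839
APPEND 49: p_13 = 49·296450080747138533 + 7217967254749205 = 14533271923864537322, q_13 = 49·20878649944191839 + 508353417346818 = 1023562200682746929 → 14533271923864537322/1023562200682746929

14/1
2215/156
99746/7025
3493325/246031
1851260543/130382224
2725947913107/191985484033
513423302421128/36159832972301
7217967254749205/508353417346818
14533271923864537322/1023562200682746929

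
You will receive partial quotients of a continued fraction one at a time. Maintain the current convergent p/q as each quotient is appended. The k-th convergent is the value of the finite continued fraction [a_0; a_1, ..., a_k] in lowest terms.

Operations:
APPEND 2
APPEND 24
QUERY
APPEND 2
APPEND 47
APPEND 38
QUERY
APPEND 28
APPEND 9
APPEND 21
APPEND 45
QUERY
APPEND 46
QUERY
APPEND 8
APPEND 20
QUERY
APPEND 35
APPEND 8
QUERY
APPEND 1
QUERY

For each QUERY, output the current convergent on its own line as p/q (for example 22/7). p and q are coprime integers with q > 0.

49/24
180562/88475
43483502767/21306824843
2001206411234/980586929883
323063902264014/158300632208023
90909381614529046/44545405668565719
102232671328562175/50093793798110431

APPEND 2: p_0 = 2·1 + 0 = 2, q_0 = 2·0 + 1 = 1 → 2/1
APPEND 24: p_1 = 24·2 + 1 = 49, q_1 = 24·1 + 0 = 24 → 49/24
APPEND 2: p_2 = 2·49 + 2 = 100, q_2 = 2·24 + 1 = 49 → 100/49
APPEND 47: p_3 = 47·100 + 49 = 4749, q_3 = 47·49 + 24 = 2327 → 4749/2327
APPEND 38: p_4 = 38·4749 + 100 = 180562, q_4 = 38·2327 + 49 = 88475 → 180562/88475
APPEND 28: p_5 = 28·180562 + 4749 = 5060485, q_5 = 28·88475 + 2327 = 2479627 → 5060485/2479627
APPEND 9: p_6 = 9·5060485 + 180562 = 45724927, q_6 = 9·2479627 + 88475 = 22405118 → 45724927/22405118
APPEND 21: p_7 = 21·45724927 + 5060485 = 965283952, q_7 = 21·22405118 + 2479627 = 472987105 → 965283952/472987105
APPEND 45: p_8 = 45·965283952 + 45724927 = 43483502767, q_8 = 45·472987105 + 22405118 = 21306824843 → 43483502767/21306824843
APPEND 46: p_9 = 46·43483502767 + 965283952 = 2001206411234, q_9 = 46·21306824843 + 472987105 = 980586929883 → 2001206411234/980586929883
APPEND 8: p_10 = 8·2001206411234 + 43483502767 = 16053134792639, q_10 = 8·980586929883 + 21306824843 = 7866002263907 → 16053134792639/7866002263907
APPEND 20: p_11 = 20·16053134792639 + 2001206411234 = 323063902264014, q_11 = 20·7866002263907 + 980586929883 = 158300632208023 → 323063902264014/158300632208023
APPEND 35: p_12 = 35·323063902264014 + 16053134792639 = 11323289714033129, q_12 = 35·158300632208023 + 7866002263907 = 5548388129544712 → 11323289714033129/5548388129544712
APPEND 8: p_13 = 8·11323289714033129 + 323063902264014 = 90909381614529046, q_13 = 8·5548388129544712 + 158300632208023 = 44545405668565719 → 90909381614529046/44545405668565719
APPEND 1: p_14 = 1·90909381614529046 + 11323289714033129 = 102232671328562175, q_14 = 1·44545405668565719 + 5548388129544712 = 50093793798110431 → 102232671328562175/50093793798110431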